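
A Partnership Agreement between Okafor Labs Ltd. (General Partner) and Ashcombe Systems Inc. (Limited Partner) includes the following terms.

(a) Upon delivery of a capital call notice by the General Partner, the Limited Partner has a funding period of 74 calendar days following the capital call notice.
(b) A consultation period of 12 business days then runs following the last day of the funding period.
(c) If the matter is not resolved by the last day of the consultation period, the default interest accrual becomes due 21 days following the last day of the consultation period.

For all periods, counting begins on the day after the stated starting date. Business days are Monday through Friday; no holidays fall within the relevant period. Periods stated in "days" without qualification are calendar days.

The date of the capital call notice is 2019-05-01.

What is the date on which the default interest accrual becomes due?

2019-08-20

The last day of the funding period: 74 calendar days after 2019-05-01 is 2019-07-14.
From Sunday, 2019-07-14, 12 business days (Jul 15, Jul 16, Jul 17, Jul 18, …, Jul 26, Jul 29, Jul 30, skipping weekends) brings us to Tuesday, 2019-07-30, which is the last day of the consultation period.
The date on which the default interest accrual becomes due: 2019-07-30 + 21 days = 2019-08-20.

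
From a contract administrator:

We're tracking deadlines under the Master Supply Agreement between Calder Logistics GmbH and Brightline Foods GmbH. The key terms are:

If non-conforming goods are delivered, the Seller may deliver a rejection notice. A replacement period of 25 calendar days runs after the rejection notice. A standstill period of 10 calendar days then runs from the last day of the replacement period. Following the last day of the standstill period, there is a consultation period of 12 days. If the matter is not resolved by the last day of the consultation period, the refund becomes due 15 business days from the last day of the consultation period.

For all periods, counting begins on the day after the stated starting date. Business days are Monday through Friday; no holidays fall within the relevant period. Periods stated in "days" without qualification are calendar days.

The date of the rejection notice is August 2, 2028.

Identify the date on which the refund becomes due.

The last day of the replacement period: August 2, 2028 + 25 days = August 27, 2028.
Adding 10 calendar days to August 27, 2028 gives September 6, 2028, which is the last day of the standstill period.
The last day of the consultation period: September 6, 2028 + 12 days = September 18, 2028.
The date on which the refund becomes due: 15 business days after Monday, September 18, 2028, skipping weekends — Sep 19, Sep 20, Sep 21, Sep 22, …, Oct 5, Oct 6, Oct 9 — lands on Monday, October 9, 2028.

October 9, 2028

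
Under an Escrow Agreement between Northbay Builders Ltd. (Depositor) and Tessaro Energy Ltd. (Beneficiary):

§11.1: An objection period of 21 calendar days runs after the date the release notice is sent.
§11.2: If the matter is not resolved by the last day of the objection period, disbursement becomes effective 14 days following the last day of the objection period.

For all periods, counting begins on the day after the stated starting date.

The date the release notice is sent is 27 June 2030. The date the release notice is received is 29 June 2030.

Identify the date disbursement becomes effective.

1 August 2030

Adding 21 calendar days to 27 June 2030 gives 18 July 2030, which is the last day of the objection period.
Adding 14 calendar days to 18 July 2030 gives 1 August 2030, which is the date disbursement becomes effective.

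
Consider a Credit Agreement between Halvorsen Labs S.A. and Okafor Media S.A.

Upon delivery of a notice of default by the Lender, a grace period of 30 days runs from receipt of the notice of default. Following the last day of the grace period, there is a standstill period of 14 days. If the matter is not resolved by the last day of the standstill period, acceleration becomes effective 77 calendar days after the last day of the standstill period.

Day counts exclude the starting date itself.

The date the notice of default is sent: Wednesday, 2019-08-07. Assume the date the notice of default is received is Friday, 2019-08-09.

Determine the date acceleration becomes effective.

2019-12-08

The last day of the grace period: 30 calendar days after 2019-08-09 is 2019-09-08.
Adding 14 calendar days to 2019-09-08 gives 2019-09-22, which is the last day of the standstill period.
The date acceleration becomes effective: 77 calendar days after 2019-09-22 is 2019-12-08.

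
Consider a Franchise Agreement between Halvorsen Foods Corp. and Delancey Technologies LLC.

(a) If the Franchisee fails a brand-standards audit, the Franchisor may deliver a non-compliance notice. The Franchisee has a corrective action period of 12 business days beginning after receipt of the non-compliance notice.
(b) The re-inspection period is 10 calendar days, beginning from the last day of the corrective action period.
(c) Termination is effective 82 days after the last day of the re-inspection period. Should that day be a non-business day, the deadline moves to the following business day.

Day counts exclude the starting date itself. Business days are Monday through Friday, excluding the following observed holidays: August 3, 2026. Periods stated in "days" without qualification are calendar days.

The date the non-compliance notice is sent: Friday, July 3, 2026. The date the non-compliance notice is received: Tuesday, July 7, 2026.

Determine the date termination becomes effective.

October 23, 2026

The last day of the corrective action period: counting 12 business days from Tuesday, July 7, 2026 (Jul 8, Jul 9, Jul 10, Jul 13, …, Jul 21, Jul 22, Jul 23, skipping weekends) reaches Thursday, July 23, 2026.
Adding 10 calendar days to July 23, 2026 gives August 2, 2026, which is the last day of the re-inspection period.
The date termination becomes effective: 82 calendar days after August 2, 2026 is October 23, 2026. October 23, 2026 is a Friday and is not a listed holiday, so no roll-forward applies.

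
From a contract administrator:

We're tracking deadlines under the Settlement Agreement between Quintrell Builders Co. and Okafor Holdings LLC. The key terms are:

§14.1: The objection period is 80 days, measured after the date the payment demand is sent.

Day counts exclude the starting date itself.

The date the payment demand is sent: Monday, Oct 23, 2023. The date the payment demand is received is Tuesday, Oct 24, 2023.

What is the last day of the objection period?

Adding 80 calendar days to Oct 23, 2023 gives Jan 11, 2024, which is the last day of the objection period.

Jan 11, 2024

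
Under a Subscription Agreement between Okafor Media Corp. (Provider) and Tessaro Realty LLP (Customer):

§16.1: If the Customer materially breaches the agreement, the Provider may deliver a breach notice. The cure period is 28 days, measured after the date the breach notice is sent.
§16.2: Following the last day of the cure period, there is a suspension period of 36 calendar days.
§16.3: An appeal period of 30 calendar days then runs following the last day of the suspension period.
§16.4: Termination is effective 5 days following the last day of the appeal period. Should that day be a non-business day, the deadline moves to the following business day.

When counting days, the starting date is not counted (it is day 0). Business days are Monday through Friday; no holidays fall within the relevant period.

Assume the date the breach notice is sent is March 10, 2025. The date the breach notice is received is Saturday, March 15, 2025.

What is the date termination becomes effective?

The last day of the cure period: 28 calendar days after March 10, 2025 is April 7, 2025.
Adding 36 calendar days to April 7, 2025 gives May 13, 2025, which is the last day of the suspension period.
The last day of the appeal period: 30 calendar days after May 13, 2025 is June 12, 2025.
The date termination becomes effective: 5 calendar days after June 12, 2025 is June 17, 2025. June 17, 2025 is a Tuesday, so no roll-forward applies.

June 17, 2025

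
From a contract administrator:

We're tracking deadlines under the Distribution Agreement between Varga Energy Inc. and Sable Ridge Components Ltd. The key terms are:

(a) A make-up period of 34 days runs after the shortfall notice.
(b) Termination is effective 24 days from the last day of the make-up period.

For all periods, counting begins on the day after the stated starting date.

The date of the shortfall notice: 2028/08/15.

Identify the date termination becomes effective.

2028/10/12

The last day of the make-up period: 34 calendar days after 2028/08/15 is 2028/09/18.
The date termination becomes effective: 24 calendar days after 2028/09/18 is 2028/10/12.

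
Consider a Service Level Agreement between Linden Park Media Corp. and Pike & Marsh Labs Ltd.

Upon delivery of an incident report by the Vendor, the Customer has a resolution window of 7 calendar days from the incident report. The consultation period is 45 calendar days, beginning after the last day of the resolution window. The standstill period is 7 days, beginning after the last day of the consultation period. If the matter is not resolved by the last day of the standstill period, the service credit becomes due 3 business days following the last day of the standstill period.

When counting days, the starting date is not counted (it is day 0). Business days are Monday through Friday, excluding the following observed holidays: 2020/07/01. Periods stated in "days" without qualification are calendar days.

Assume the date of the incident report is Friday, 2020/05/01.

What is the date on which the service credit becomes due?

2020/07/03

Adding 7 calendar days to 2020/05/01 gives 2020/05/08, which is the last day of the resolution window.
The last day of the consultation period: 45 calendar days after 2020/05/08 is 2020/06/22.
The last day of the standstill period: 7 calendar days after 2020/06/22 is 2020/06/29.
The date on which the service credit becomes due: counting 3 business days from Monday, 2020/06/29 (Jun 30, Jul 2, Jul 3, skipping weekends and the listed holiday on Jul 1) reaches Friday, 2020/07/03.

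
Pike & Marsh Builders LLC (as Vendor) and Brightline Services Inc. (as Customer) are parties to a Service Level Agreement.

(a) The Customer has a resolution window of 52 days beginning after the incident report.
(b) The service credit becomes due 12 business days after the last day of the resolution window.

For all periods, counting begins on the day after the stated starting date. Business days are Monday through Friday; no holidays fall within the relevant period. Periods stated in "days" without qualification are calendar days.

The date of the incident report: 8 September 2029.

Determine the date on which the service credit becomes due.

Adding 52 calendar days to 8 September 2029 gives 30 October 2029, which is the last day of the resolution window.
From Tuesday, 30 October 2029, 12 business days (Oct 31, Nov 1, Nov 2, Nov 5, …, Nov 13, Nov 14, Nov 15, skipping weekends) brings us to Thursday, 15 November 2029, which is the date on which the service credit becomes due.

15 November 2029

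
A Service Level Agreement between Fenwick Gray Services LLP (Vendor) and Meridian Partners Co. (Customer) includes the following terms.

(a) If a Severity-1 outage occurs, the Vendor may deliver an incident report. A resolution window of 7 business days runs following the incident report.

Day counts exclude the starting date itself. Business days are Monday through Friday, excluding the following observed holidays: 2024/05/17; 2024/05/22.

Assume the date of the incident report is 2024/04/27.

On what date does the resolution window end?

2024/05/07

From Saturday, 2024/04/27, 7 business days (Apr 29, Apr 30, May 1, May 2, May 3, May 6, May 7, skipping weekends) brings us to Tuesday, 2024/05/07, which is the last day of the resolution window.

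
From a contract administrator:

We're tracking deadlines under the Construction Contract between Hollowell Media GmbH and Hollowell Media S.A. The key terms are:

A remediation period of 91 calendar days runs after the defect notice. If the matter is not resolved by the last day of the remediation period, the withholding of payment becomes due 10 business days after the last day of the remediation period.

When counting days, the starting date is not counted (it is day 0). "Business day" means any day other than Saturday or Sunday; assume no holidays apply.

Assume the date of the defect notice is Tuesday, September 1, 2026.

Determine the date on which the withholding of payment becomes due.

The last day of the remediation period: September 1, 2026 + 91 days = December 1, 2026.
The date on which the withholding of payment becomes due: counting 10 business days from Tuesday, December 1, 2026 (Dec 2, Dec 3, Dec 4, Dec 7, Dec 8, Dec 9, Dec 10, Dec 11, Dec 14, Dec 15, skipping weekends) reaches Tuesday, December 15, 2026.

December 15, 2026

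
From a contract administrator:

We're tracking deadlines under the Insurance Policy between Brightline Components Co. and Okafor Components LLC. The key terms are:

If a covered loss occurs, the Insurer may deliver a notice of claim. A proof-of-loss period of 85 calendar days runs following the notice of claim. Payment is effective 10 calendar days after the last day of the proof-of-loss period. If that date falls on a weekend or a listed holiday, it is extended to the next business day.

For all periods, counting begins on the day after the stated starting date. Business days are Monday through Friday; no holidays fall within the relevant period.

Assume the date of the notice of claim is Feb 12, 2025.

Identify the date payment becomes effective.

May 19, 2025

The last day of the proof-of-loss period: Feb 12, 2025 + 85 days = May 8, 2025.
Adding 10 calendar days to May 8, 2025 gives May 18, 2025, which is the date payment becomes effective. That falls on a Sunday, so it rolls to the next business day, Monday, May 19, 2025.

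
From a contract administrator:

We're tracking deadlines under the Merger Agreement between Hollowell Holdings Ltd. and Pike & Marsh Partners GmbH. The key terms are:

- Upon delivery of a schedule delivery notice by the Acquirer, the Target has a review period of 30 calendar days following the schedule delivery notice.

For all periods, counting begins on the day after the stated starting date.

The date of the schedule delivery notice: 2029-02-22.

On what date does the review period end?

Adding 30 calendar days to 2029-02-22 gives 2029-03-24, which is the last day of the review period.

2029-03-24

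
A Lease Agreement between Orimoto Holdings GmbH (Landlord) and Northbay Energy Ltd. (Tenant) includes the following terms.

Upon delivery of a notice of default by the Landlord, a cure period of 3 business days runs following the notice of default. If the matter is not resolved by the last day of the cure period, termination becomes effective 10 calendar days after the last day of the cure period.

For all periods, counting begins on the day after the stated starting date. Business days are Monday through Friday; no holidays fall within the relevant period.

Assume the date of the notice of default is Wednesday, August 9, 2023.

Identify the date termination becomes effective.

The last day of the cure period: counting 3 business days from Wednesday, August 9, 2023 (Aug 10, Aug 11, Aug 14, skipping weekends) reaches Monday, August 14, 2023.
Adding 10 calendar days to August 14, 2023 gives August 24, 2023, which is the date termination becomes effective.

August 24, 2023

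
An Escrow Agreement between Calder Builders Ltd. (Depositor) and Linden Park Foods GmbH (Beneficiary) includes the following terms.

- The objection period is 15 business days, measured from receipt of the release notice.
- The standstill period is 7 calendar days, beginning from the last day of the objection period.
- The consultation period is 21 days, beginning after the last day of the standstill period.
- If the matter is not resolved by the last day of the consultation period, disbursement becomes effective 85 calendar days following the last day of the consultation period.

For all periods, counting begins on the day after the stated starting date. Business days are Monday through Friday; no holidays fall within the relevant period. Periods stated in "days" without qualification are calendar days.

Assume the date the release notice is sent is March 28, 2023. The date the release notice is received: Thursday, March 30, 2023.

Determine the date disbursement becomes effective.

August 11, 2023

The last day of the objection period: counting 15 business days from Thursday, March 30, 2023 (Mar 31, Apr 3, Apr 4, Apr 5, …, Apr 18, Apr 19, Apr 20, skipping weekends) reaches Thursday, April 20, 2023.
The last day of the standstill period: 7 calendar days after April 20, 2023 is April 27, 2023.
The last day of the consultation period: April 27, 2023 + 21 days = May 18, 2023.
The date disbursement becomes effective: 85 calendar days after May 18, 2023 is August 11, 2023.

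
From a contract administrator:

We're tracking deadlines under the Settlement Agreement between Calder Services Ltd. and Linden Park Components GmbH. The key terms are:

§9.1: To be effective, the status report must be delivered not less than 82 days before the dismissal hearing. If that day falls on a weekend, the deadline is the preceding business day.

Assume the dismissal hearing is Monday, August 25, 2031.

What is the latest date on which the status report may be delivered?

June 4, 2031

August 25, 2031 minus 82 days is June 4, 2031. That is a Wednesday, so no adjustment is needed.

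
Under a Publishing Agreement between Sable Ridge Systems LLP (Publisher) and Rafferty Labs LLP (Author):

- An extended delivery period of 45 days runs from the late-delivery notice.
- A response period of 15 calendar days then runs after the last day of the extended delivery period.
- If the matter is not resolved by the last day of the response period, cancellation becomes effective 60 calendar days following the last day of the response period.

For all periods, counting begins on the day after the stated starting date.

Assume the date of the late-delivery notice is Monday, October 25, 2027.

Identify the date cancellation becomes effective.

February 22, 2028

The last day of the extended delivery period: October 25, 2027 + 45 days = December 9, 2027.
The last day of the response period: 15 calendar days after December 9, 2027 is December 24, 2027.
The date cancellation becomes effective: December 24, 2027 + 60 days = February 22, 2028.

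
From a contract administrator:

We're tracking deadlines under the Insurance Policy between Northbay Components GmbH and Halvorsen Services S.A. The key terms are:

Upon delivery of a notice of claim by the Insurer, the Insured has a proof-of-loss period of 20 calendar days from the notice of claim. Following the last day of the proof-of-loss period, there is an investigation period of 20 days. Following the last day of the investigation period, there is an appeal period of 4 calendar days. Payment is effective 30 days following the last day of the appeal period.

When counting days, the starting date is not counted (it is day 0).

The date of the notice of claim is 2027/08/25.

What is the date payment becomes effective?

The last day of the proof-of-loss period: 2027/08/25 + 20 days = 2027/09/14.
Adding 20 calendar days to 2027/09/14 gives 2027/10/04, which is the last day of the investigation period.
The last day of the appeal period: 4 calendar days after 2027/10/04 is 2027/10/08.
The date payment becomes effective: 30 calendar days after 2027/10/08 is 2027/11/07.

2027/11/07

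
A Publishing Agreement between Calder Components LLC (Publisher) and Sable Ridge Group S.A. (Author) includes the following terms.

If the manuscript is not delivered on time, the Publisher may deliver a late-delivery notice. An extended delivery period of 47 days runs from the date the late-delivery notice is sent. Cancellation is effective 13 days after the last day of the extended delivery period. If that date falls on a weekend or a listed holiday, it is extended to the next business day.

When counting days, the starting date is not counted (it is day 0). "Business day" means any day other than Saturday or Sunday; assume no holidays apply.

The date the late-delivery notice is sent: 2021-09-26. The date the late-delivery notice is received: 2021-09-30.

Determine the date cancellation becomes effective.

The last day of the extended delivery period: 2021-09-26 + 47 days = 2021-11-12.
Adding 13 calendar days to 2021-11-12 gives 2021-11-25, which is the date cancellation becomes effective. 2021-11-25 is a Thursday, so no roll-forward applies.

2021-11-25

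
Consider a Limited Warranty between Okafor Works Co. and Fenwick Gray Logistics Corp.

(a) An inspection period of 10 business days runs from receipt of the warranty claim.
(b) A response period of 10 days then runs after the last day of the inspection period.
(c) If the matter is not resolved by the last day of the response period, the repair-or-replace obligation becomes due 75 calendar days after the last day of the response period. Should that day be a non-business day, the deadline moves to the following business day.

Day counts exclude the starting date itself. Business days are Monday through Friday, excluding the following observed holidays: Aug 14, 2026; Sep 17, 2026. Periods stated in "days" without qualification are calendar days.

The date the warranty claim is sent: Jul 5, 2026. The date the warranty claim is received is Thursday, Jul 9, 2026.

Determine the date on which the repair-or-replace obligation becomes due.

Oct 16, 2026

From Thursday, Jul 9, 2026, 10 business days (Jul 10, Jul 13, Jul 14, Jul 15, Jul 16, Jul 17, Jul 20, Jul 21, Jul 22, Jul 23, skipping weekends) brings us to Thursday, Jul 23, 2026, which is the last day of the inspection period.
The last day of the response period: 10 calendar days after Jul 23, 2026 is Aug 2, 2026.
Adding 75 calendar days to Aug 2, 2026 gives Oct 16, 2026, which is the date on which the repair-or-replace obligation becomes due. Oct 16, 2026 is a Friday and is not a listed holiday, so no roll-forward applies.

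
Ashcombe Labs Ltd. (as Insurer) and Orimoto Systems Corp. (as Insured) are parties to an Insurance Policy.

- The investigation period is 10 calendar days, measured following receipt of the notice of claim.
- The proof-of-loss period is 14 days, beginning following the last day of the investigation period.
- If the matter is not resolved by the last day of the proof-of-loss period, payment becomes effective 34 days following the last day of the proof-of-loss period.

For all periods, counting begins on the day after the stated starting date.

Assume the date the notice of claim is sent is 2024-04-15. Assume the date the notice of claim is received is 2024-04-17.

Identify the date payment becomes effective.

2024-06-14

Adding 10 calendar days to 2024-04-17 gives 2024-04-27, which is the last day of the investigation period.
The last day of the proof-of-loss period: 2024-04-27 + 14 days = 2024-05-11.
The date payment becomes effective: 34 calendar days after 2024-05-11 is 2024-06-14.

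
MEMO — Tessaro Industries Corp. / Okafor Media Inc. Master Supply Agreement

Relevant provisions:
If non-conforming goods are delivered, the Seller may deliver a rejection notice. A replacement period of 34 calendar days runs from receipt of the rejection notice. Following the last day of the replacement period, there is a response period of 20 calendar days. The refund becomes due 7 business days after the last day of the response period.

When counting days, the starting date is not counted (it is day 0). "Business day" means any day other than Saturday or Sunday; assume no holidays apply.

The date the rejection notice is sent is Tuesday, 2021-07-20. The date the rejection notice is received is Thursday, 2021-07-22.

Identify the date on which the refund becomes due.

The last day of the replacement period: 34 calendar days after 2021-07-22 is 2021-08-25.
The last day of the response period: 20 calendar days after 2021-08-25 is 2021-09-14.
The date on which the refund becomes due: 7 business days after Tuesday, 2021-09-14, skipping weekends — Sep 15, Sep 16, Sep 17, Sep 20, Sep 21, Sep 22, Sep 23 — lands on Thursday, 2021-09-23.

2021-09-23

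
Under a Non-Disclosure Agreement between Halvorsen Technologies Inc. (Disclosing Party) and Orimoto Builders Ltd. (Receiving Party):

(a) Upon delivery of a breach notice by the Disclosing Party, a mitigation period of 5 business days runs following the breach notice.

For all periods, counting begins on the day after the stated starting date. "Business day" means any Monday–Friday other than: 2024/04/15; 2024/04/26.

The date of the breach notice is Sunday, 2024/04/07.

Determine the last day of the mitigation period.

2024/04/12

From Sunday, 2024/04/07, 5 business days (Apr 8, Apr 9, Apr 10, Apr 11, Apr 12, skipping weekends) brings us to Friday, 2024/04/12, which is the last day of the mitigation period.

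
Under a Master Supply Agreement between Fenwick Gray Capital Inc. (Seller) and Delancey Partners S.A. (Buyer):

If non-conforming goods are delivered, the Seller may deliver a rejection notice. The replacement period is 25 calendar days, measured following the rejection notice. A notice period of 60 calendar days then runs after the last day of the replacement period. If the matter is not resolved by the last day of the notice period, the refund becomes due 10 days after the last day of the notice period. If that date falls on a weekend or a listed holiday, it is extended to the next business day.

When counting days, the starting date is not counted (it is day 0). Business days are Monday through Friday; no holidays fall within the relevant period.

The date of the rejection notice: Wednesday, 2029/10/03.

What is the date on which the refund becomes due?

2030/01/07

Adding 25 calendar days to 2029/10/03 gives 2029/10/28, which is the last day of the replacement period.
Adding 60 calendar days to 2029/10/28 gives 2029/12/27, which is the last day of the notice period.
Adding 10 calendar days to 2029/12/27 gives 2030/01/06, which is the date on which the refund becomes due. That falls on a Sunday, so it rolls to the next business day, Monday, 2030/01/07.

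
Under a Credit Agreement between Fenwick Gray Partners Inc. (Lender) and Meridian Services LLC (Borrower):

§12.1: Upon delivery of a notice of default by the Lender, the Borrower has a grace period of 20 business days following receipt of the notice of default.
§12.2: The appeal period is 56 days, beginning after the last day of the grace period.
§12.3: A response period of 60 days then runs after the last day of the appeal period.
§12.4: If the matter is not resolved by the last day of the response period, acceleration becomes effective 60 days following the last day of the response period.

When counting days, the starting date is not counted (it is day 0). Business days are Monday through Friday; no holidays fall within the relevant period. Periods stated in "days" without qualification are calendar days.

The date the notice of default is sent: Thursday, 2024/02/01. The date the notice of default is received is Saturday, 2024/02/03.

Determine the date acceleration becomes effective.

2024/08/24

The last day of the grace period: 20 business days after Saturday, 2024/02/03, skipping weekends — Feb 5, Feb 6, Feb 7, Feb 8, …, Feb 28, Feb 29, Mar 1 — lands on Friday, 2024/03/01.
The last day of the appeal period: 2024/03/01 + 56 days = 2024/04/26.
The last day of the response period: 60 calendar days after 2024/04/26 is 2024/06/25.
Adding 60 calendar days to 2024/06/25 gives 2024/08/24, which is the date acceleration becomes effective.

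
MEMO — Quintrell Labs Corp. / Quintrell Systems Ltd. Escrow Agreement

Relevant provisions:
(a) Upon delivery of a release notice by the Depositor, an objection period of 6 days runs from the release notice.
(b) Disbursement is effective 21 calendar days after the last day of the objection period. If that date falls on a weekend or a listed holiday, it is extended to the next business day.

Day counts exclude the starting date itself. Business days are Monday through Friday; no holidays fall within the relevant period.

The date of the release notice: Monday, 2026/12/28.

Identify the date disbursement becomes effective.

2027/01/25

The last day of the objection period: 2026/12/28 + 6 days = 2027/01/03.
Adding 21 calendar days to 2027/01/03 gives 2027/01/24, which is the date disbursement becomes effective. That falls on a Sunday, so it rolls to the next business day, Monday, 2027/01/25.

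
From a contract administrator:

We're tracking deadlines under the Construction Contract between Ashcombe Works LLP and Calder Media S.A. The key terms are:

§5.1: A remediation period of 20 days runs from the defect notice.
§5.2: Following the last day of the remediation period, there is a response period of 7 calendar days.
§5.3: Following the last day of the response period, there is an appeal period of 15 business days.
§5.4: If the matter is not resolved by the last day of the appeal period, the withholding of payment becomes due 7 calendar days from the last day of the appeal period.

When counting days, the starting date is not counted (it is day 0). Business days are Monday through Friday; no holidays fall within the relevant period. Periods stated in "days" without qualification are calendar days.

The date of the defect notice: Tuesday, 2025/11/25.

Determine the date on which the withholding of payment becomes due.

2026/01/19

The last day of the remediation period: 2025/11/25 + 20 days = 2025/12/15.
The last day of the response period: 2025/12/15 + 7 days = 2025/12/22.
From Monday, 2025/12/22, 15 business days (Dec 23, Dec 24, Dec 25, Dec 26, …, Jan 8, Jan 9, Jan 12, skipping weekends) brings us to Monday, 2026/01/12, which is the last day of the appeal period.
Adding 7 calendar days to 2026/01/12 gives 2026/01/19, which is the date on which the withholding of payment becomes due.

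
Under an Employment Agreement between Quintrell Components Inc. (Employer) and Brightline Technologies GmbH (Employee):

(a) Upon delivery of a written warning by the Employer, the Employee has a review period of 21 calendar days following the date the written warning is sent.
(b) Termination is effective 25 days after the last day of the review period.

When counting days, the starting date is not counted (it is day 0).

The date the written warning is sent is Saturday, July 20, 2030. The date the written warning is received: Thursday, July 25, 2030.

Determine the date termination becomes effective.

September 4, 2030

Adding 21 calendar days to July 20, 2030 gives August 10, 2030, which is the last day of the review period.
The date termination becomes effective: 25 calendar days after August 10, 2030 is September 4, 2030.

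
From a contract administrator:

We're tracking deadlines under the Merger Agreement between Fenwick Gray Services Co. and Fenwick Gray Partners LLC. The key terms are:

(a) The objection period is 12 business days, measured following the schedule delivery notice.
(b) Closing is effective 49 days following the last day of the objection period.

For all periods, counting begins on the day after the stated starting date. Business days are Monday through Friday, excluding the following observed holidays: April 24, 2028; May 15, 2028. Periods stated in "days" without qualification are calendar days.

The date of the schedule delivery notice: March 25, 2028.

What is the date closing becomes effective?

May 30, 2028

The last day of the objection period: 12 business days after Saturday, March 25, 2028, skipping weekends — Mar 27, Mar 28, Mar 29, Mar 30, …, Apr 7, Apr 10, Apr 11 — lands on Tuesday, April 11, 2028.
Adding 49 calendar days to April 11, 2028 gives May 30, 2028, which is the date closing becomes effective.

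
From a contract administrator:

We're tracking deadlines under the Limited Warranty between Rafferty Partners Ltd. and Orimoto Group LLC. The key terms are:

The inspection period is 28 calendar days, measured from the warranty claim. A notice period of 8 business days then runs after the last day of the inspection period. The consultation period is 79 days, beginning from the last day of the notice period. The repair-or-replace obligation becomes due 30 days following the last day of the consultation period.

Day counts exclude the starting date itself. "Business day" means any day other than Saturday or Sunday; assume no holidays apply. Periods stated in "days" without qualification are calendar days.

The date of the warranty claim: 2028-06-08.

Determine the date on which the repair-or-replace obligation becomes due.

2028-11-04

The last day of the inspection period: 28 calendar days after 2028-06-08 is 2028-07-06.
The last day of the notice period: 8 business days after Thursday, 2028-07-06, skipping weekends — Jul 7, Jul 10, Jul 11, Jul 12, Jul 13, Jul 14, Jul 17, Jul 18 — lands on Tuesday, 2028-07-18.
The last day of the consultation period: 79 calendar days after 2028-07-18 is 2028-10-05.
The date on which the repair-or-replace obligation becomes due: 30 calendar days after 2028-10-05 is 2028-11-04.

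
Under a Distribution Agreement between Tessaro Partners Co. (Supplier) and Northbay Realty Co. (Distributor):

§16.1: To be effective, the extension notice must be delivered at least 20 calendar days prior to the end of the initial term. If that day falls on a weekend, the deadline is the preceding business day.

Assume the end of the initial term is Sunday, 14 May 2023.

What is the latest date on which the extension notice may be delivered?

14 May 2023 minus 20 days is 24 April 2023. That is a Monday, so no adjustment is needed.

24 April 2023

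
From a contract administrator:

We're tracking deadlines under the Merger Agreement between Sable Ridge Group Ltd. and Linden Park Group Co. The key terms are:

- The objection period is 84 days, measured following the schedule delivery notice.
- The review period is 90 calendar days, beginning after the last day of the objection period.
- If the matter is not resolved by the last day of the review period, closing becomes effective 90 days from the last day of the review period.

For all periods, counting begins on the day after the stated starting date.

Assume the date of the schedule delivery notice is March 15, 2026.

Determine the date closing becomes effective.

The last day of the objection period: March 15, 2026 + 84 days = June 7, 2026.
The last day of the review period: June 7, 2026 + 90 days = September 5, 2026.
The date closing becomes effective: September 5, 2026 + 90 days = December 4, 2026.

December 4, 2026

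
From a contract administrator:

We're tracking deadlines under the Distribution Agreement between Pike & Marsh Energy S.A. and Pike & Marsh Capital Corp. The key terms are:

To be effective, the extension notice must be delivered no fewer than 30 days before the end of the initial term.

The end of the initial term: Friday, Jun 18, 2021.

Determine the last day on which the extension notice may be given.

May 19, 2021

Jun 18, 2021 minus 30 days is May 19, 2021.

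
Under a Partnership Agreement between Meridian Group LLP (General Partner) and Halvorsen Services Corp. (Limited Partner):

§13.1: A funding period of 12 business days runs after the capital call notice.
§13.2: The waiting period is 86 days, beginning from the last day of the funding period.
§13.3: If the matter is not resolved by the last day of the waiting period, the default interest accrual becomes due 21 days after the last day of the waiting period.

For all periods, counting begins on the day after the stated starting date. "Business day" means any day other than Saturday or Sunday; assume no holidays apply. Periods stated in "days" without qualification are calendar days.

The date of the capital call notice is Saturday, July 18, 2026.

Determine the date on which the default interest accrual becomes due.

November 19, 2026

The last day of the funding period: counting 12 business days from Saturday, July 18, 2026 (Jul 20, Jul 21, Jul 22, Jul 23, …, Jul 31, Aug 3, Aug 4, skipping weekends) reaches Tuesday, August 4, 2026.
The last day of the waiting period: 86 calendar days after August 4, 2026 is October 29, 2026.
Adding 21 calendar days to October 29, 2026 gives November 19, 2026, which is the date on which the default interest accrual becomes due.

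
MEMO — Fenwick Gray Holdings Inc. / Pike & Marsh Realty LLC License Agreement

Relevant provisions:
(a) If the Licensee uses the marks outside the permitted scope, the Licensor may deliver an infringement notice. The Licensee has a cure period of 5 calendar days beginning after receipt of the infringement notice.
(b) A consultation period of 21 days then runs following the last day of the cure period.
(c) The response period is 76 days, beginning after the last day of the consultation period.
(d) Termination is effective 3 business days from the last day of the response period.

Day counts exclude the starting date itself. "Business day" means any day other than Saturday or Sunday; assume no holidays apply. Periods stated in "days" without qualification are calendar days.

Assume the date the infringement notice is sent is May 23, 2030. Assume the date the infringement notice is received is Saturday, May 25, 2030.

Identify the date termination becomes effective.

Sep 9, 2030

Adding 5 calendar days to May 25, 2030 gives May 30, 2030, which is the last day of the cure period.
The last day of the consultation period: 21 calendar days after May 30, 2030 is Jun 20, 2030.
The last day of the response period: 76 calendar days after Jun 20, 2030 is Sep 4, 2030.
The date termination becomes effective: 3 business days after Wednesday, Sep 4, 2030, skipping weekends — Sep 5, Sep 6, Sep 9 — lands on Monday, Sep 9, 2030.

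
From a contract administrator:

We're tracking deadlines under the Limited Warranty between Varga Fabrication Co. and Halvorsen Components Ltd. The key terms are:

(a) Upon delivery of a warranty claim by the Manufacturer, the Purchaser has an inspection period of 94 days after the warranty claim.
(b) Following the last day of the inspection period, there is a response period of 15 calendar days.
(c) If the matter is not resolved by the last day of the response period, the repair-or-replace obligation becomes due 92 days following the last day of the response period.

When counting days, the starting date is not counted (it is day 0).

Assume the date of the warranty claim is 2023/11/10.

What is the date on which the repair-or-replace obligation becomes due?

The last day of the inspection period: 2023/11/10 + 94 days = 2024/02/12.
The last day of the response period: 15 calendar days after 2024/02/12 is 2024/02/27.
Adding 92 calendar days to 2024/02/27 gives 2024/05/29, which is the date on which the repair-or-replace obligation becomes due.

2024/05/29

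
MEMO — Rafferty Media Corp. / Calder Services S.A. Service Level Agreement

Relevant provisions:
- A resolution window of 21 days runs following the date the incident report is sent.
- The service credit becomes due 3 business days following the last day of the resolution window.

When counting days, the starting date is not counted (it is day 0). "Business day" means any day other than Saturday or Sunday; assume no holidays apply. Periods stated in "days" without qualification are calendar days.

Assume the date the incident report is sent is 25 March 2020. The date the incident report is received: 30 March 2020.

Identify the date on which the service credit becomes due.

Adding 21 calendar days to 25 March 2020 gives 15 April 2020, which is the last day of the resolution window.
The date on which the service credit becomes due: counting 3 business days from Wednesday, 15 April 2020 (Apr 16, Apr 17, Apr 20, skipping weekends) reaches Monday, 20 April 2020.

20 April 2020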